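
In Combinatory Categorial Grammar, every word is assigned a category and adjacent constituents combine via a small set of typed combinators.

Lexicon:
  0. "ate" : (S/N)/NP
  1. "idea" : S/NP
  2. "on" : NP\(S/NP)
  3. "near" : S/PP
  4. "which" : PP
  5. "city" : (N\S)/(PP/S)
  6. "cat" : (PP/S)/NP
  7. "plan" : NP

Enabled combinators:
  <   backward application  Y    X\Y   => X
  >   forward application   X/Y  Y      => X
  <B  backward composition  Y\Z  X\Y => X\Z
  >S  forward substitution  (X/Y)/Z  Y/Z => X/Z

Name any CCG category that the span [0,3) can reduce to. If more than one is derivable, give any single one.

[0,8] S   >
  [0,3] S/N   >
    [0,1] "ate" : (S/N)/NP
    [1,3] NP   <
      [1,2] "idea" : S/NP
      [2,3] "on" : NP\(S/NP)
  [3,8] N   <
    [3,5] S   >
      [3,4] "near" : S/PP
      [4,5] "which" : PP
    [5,8] N\S   >
      [5,6] "city" : (N\S)/(PP/S)
      [6,8] PP/S   >
        [6,7] "cat" : (PP/S)/NP
        [7,8] "plan" : NP

S/N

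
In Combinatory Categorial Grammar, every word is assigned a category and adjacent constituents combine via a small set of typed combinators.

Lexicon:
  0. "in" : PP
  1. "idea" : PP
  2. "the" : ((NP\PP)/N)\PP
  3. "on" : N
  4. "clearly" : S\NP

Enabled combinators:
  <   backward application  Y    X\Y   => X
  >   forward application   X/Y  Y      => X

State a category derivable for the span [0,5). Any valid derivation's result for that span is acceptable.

[0,5] S   <
  [0,4] NP   <
    [0,1] "in" : PP
    [1,4] NP\PP   >
      [1,3] (NP\PP)/N   <
        [1,2] "idea" : PP
        [2,3] "the" : ((NP\PP)/N)\PP
      [3,4] "on" : N
  [4,5] "clearly" : S\NP

S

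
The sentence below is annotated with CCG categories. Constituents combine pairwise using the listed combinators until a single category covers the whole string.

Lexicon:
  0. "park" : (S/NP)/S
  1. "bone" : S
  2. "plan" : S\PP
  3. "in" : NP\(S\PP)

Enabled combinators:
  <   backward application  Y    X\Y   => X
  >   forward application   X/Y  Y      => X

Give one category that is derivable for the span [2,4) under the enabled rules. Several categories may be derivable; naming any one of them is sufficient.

NP

[0,4] S   >
  [0,2] S/NP   >
    [0,1] "park" : (S/NP)/S
    [1,2] "bone" : S
  [2,4] NP   <
    [2,3] "plan" : S\PP
    [3,4] "in" : NP\(S\PP)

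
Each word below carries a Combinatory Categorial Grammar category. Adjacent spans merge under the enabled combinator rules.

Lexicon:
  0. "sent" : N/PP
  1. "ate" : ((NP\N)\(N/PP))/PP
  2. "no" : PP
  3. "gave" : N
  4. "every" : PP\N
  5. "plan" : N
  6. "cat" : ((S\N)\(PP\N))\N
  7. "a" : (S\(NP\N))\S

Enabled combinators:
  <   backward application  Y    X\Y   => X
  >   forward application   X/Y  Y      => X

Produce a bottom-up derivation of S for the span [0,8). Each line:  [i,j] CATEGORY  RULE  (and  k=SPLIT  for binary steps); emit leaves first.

[0,8] S   <
  [0,3] NP\N   <
    [0,1] "sent" : N/PP
    [1,3] (NP\N)\(N/PP)   >
      [1,2] "ate" : ((NP\N)\(N/PP))/PP
      [2,3] "no" : PP
  [3,8] S\(NP\N)   <
    [3,7] S   <
      [3,4] "gave" : N
      [4,7] S\N   <
        [4,5] "every" : PP\N
        [5,7] (S\N)\(PP\N)   <
          [5,6] "plan" : N
          [6,7] "cat" : ((S\N)\(PP\N))\N
    [7,8] "a" : (S\(NP\N))\S

[0,1] N/PP  lex  "sent"
[1,2] ((NP\N)\(N/PP))/PP  lex  "ate"
[2,3] PP  lex  "no"
[1,3] (NP\N)\(N/PP)  >  k=2
[0,3] NP\N  <  k=1
[3,4] N  lex  "gave"
[4,5] PP\N  lex  "every"
[5,6] N  lex  "plan"
[6,7] ((S\N)\(PP\N))\N  lex  "cat"
[5,7] (S\N)\(PP\N)  <  k=6
[4,7] S\N  <  k=5
[3,7] S  <  k=4
[7,8] (S\(NP\N))\S  lex  "a"
[3,8] S\(NP\N)  <  k=7
[0,8] S  <  k=3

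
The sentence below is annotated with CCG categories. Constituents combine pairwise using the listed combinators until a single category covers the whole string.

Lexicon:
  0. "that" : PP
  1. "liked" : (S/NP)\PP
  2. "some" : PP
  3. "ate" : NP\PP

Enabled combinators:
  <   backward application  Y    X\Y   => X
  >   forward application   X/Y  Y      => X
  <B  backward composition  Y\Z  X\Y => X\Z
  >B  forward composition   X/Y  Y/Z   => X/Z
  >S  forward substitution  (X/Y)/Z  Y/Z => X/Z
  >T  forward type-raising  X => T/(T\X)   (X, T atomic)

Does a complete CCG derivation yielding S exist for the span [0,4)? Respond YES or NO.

[0,4] S   >
  [0,2] S/NP   <
    [0,1] "that" : PP
    [1,2] "liked" : (S/NP)\PP
  [2,4] NP   >
    [2,3] NP/(NP\PP)   >T
      [2,3] "some" : PP
    [3,4] "ate" : NP\PP

YES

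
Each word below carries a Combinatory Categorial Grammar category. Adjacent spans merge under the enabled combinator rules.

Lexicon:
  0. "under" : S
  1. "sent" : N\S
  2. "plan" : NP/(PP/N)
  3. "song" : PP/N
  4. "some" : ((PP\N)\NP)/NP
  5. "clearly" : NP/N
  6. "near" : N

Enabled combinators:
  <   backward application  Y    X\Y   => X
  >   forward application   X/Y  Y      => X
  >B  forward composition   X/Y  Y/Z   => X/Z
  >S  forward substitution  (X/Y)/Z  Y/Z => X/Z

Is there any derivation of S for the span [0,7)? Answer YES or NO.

NO

S N\S NP/(PP/N) PP/N ((PP\N)\NP)/NP NP/N N
CKY chart[0,7] = {PP}; S ∉ chart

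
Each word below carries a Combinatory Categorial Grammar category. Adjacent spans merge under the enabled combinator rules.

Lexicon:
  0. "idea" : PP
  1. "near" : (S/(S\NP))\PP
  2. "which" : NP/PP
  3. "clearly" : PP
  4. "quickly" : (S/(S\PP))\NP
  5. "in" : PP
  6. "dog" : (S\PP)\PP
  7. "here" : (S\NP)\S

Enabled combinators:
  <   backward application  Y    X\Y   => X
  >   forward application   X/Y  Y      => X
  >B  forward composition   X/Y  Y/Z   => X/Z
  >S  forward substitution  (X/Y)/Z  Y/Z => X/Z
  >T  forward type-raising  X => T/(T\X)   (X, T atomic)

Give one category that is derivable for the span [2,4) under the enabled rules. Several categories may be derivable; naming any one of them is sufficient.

[0,8] S   >
  [0,2] S/(S\NP)   <
    [0,1] "idea" : PP
    [1,2] "near" : (S/(S\NP))\PP
  [2,8] S\NP   <
    [2,7] S   >
      [2,5] S/(S\PP)   <
        [2,4] NP   >
          [2,3] "which" : NP/PP
          [3,4] "clearly" : PP
        [4,5] "quickly" : (S/(S\PP))\NP
      [5,7] S\PP   <
        [5,6] "in" : PP
        [6,7] "dog" : (S\PP)\PP
    [7,8] "here" : (S\NP)\S

NP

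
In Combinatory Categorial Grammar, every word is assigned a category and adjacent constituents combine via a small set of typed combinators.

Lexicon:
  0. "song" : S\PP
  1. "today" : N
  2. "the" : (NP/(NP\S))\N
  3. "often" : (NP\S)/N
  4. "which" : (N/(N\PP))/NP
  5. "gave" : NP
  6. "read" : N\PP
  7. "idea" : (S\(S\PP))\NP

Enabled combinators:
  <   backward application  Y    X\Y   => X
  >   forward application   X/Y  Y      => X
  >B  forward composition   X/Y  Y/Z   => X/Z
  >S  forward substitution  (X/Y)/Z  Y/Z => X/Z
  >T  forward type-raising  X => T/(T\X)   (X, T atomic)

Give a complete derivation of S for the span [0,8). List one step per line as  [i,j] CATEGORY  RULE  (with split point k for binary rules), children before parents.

[0,1] S\PP  lex  "song"
[1,2] N  lex  "today"
[2,3] (NP/(NP\S))\N  lex  "the"
[1,3] NP/(NP\S)  <  k=2
[3,4] (NP\S)/N  lex  "often"
[4,5] (N/(N\PP))/NP  lex  "which"
[5,6] NP  lex  "gave"
[4,6] N/(N\PP)  >  k=5
[6,7] N\PP  lex  "read"
[4,7] N  >  k=6
[3,7] NP\S  >  k=4
[1,7] NP  >  k=3
[7,8] (S\(S\PP))\NP  lex  "idea"
[1,8] S\(S\PP)  <  k=7
[0,8] S  <  k=1

[0,8] S   <
  [0,1] "song" : S\PP
  [1,8] S\(S\PP)   <
    [1,7] NP   >
      [1,3] NP/(NP\S)   <
        [1,2] "today" : N
        [2,3] "the" : (NP/(NP\S))\N
      [3,7] NP\S   >
        [3,4] "often" : (NP\S)/N
        [4,7] N   >
          [4,6] N/(N\PP)   >
            [4,5] "which" : (N/(N\PP))/NP
            [5,6] "gave" : NP
          [6,7] "read" : N\PP
    [7,8] "idea" : (S\(S\PP))\NP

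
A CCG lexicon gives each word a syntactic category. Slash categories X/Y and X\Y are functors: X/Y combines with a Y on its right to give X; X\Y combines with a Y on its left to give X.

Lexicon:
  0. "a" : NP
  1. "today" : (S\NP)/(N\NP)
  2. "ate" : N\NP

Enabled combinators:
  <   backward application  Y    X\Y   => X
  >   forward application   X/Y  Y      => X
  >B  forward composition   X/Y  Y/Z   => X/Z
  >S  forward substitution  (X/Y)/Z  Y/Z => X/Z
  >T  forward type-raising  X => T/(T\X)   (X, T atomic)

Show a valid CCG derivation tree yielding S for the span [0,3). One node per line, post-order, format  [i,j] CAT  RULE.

[0,3] S   >
  [0,1] S/(S\NP)   >T
    [0,1] "a" : NP
  [1,3] S\NP   >
    [1,2] "today" : (S\NP)/(N\NP)
    [2,3] "ate" : N\NP

[0,1] NP  lex  "a"
[0,1] S/(S\NP)  >T
[1,2] (S\NP)/(N\NP)  lex  "today"
[2,3] N\NP  lex  "ate"
[1,3] S\NP  >  k=2
[0,3] S  >  k=1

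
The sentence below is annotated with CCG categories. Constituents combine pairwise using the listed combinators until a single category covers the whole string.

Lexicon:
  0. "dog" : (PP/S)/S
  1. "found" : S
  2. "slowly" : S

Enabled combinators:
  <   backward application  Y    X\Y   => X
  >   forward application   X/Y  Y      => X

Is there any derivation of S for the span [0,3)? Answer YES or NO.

(PP/S)/S S S
CKY chart[0,3] = {PP}; S ∉ chart

NO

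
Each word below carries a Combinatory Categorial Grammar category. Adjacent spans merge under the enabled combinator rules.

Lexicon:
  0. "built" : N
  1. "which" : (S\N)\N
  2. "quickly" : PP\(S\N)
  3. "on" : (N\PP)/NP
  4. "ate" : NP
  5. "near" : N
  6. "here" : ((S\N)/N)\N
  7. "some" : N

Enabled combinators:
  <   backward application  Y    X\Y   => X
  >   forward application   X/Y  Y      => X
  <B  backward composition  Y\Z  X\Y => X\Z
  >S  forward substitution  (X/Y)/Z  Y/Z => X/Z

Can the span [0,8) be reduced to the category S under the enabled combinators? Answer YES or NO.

YES

[0,8] S   <
  [0,3] PP   <
    [0,2] S\N   <
      [0,1] "built" : N
      [1,2] "which" : (S\N)\N
    [2,3] "quickly" : PP\(S\N)
  [3,8] S\PP   <B
    [3,5] N\PP   >
      [3,4] "on" : (N\PP)/NP
      [4,5] "ate" : NP
    [5,8] S\N   >
      [5,7] (S\N)/N   <
        [5,6] "near" : N
        [6,7] "here" : ((S\N)/N)\N
      [7,8] "some" : N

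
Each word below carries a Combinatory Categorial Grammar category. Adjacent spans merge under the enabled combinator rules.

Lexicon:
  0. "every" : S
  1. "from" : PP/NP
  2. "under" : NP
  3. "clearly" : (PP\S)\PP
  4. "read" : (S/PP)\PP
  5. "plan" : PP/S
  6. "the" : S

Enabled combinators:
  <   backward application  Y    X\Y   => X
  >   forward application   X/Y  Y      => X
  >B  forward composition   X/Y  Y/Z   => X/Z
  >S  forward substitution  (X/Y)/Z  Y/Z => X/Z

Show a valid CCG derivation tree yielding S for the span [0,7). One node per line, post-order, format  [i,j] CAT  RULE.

[0,1] S  lex  "every"
[1,2] PP/NP  lex  "from"
[2,3] NP  lex  "under"
[1,3] PP  >  k=2
[3,4] (PP\S)\PP  lex  "clearly"
[1,4] PP\S  <  k=3
[0,4] PP  <  k=1
[4,5] (S/PP)\PP  lex  "read"
[0,5] S/PP  <  k=4
[5,6] PP/S  lex  "plan"
[6,7] S  lex  "the"
[5,7] PP  >  k=6
[0,7] S  >  k=5

[0,7] S   >
  [0,5] S/PP   <
    [0,4] PP   <
      [0,1] "every" : S
      [1,4] PP\S   <
        [1,3] PP   >
          [1,2] "from" : PP/NP
          [2,3] "under" : NP
        [3,4] "clearly" : (PP\S)\PP
    [4,5] "read" : (S/PP)\PP
  [5,7] PP   >
    [5,6] "plan" : PP/S
    [6,7] "the" : S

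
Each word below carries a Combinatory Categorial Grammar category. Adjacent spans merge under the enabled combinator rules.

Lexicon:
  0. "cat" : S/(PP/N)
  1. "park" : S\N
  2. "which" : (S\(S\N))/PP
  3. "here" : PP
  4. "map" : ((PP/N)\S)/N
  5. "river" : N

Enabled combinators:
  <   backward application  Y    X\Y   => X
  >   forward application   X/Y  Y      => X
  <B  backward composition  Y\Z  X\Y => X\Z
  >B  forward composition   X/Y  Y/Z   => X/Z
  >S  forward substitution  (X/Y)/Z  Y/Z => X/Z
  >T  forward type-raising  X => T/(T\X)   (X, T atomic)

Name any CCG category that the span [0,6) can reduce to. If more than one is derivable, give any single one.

S

[0,6] S   >
  [0,1] "cat" : S/(PP/N)
  [1,6] PP/N   <
    [1,4] S   <
      [1,2] "park" : S\N
      [2,4] S\(S\N)   >
        [2,3] "which" : (S\(S\N))/PP
        [3,4] "here" : PP
    [4,6] (PP/N)\S   >
      [4,5] "map" : ((PP/N)\S)/N
      [5,6] "river" : N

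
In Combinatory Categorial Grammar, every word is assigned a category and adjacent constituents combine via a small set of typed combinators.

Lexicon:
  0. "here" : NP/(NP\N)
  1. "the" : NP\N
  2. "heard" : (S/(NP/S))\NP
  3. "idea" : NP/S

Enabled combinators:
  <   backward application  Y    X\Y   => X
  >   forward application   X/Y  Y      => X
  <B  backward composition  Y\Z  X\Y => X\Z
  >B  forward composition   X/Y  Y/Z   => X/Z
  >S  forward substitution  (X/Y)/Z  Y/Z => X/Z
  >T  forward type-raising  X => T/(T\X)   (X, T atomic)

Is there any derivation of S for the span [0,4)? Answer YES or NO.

YES

[0,4] S   >
  [0,3] S/(NP/S)   <
    [0,2] NP   >
      [0,1] "here" : NP/(NP\N)
      [1,2] "the" : NP\N
    [2,3] "heard" : (S/(NP/S))\NP
  [3,4] "idea" : NP/S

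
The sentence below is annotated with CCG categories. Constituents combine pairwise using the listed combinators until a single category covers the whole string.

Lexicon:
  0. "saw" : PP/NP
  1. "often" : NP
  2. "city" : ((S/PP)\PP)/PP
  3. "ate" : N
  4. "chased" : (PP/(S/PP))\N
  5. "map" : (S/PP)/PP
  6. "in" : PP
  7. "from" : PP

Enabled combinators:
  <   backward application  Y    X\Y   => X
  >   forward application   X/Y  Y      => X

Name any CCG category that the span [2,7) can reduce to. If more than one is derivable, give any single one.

(S/PP)\PP

[0,8] S   >
  [0,7] S/PP   <
    [0,2] PP   >
      [0,1] "saw" : PP/NP
      [1,2] "often" : NP
    [2,7] (S/PP)\PP   >
      [2,3] "city" : ((S/PP)\PP)/PP
      [3,7] PP   >
        [3,5] PP/(S/PP)   <
          [3,4] "ate" : N
          [4,5] "chased" : (PP/(S/PP))\N
        [5,7] S/PP   >
          [5,6] "map" : (S/PP)/PP
          [6,7] "in" : PP
  [7,8] "from" : PP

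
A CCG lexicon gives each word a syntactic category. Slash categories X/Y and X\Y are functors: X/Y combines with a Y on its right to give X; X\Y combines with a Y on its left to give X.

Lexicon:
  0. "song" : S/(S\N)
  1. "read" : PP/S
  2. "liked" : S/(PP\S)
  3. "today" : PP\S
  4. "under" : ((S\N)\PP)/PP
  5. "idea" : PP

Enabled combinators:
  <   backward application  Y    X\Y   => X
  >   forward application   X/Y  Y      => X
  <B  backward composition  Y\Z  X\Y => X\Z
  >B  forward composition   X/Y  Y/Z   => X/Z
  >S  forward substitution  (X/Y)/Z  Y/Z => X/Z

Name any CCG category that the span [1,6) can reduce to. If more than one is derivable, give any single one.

[0,6] S   >
  [0,1] "song" : S/(S\N)
  [1,6] S\N   <
    [1,4] PP   >
      [1,2] "read" : PP/S
      [2,4] S   >
        [2,3] "liked" : S/(PP\S)
        [3,4] "today" : PP\S
    [4,6] (S\N)\PP   >
      [4,5] "under" : ((S\N)\PP)/PP
      [5,6] "idea" : PP

S\N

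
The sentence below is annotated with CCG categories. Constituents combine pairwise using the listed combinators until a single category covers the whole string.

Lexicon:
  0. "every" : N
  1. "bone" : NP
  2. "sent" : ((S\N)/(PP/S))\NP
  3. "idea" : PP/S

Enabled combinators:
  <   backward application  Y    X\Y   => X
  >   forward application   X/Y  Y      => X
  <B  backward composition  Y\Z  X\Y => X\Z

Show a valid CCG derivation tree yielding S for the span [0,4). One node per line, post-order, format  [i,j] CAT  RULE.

[0,1] N  lex  "every"
[1,2] NP  lex  "bone"
[2,3] ((S\N)/(PP/S))\NP  lex  "sent"
[1,3] (S\N)/(PP/S)  <  k=2
[3,4] PP/S  lex  "idea"
[1,4] S\N  >  k=3
[0,4] S  <  k=1

[0,4] S   <
  [0,1] "every" : N
  [1,4] S\N   >
    [1,3] (S\N)/(PP/S)   <
      [1,2] "bone" : NP
      [2,3] "sent" : ((S\N)/(PP/S))\NP
    [3,4] "idea" : PP/S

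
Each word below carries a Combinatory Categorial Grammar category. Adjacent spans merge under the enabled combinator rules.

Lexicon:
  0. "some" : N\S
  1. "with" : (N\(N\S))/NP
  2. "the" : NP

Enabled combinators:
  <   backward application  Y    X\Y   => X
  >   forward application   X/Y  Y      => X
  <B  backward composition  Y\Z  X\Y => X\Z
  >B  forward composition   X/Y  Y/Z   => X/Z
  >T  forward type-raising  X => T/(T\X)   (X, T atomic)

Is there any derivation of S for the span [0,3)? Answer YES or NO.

N\S (N\(N\S))/NP NP
CKY chart[0,3] = {N, N/(N\N), NP/(NP\N), PP/(PP\N), S/(S\N)}; S ∉ chart

NO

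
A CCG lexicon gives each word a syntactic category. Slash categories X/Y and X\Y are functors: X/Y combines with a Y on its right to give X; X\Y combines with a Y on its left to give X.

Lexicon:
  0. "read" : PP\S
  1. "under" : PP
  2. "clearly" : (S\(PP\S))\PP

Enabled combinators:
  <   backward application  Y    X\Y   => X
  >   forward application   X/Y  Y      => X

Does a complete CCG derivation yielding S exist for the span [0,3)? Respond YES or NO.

[0,3] S   <
  [0,1] "read" : PP\S
  [1,3] S\(PP\S)   <
    [1,2] "under" : PP
    [2,3] "clearly" : (S\(PP\S))\PP

YES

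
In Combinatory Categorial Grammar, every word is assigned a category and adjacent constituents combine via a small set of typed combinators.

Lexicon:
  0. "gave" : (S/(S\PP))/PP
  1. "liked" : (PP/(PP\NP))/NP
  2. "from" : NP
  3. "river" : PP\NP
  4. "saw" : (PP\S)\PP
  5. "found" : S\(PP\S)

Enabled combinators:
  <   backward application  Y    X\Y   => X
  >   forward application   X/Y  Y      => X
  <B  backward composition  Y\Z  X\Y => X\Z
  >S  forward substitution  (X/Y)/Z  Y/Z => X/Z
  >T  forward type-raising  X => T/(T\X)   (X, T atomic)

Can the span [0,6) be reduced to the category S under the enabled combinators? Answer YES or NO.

YES

[0,6] S   >
  [0,4] S/(S\PP)   >
    [0,1] "gave" : (S/(S\PP))/PP
    [1,4] PP   >
      [1,3] PP/(PP\NP)   >
        [1,2] "liked" : (PP/(PP\NP))/NP
        [2,3] "from" : NP
      [3,4] "river" : PP\NP
  [4,6] S\PP   <B
    [4,5] "saw" : (PP\S)\PP
    [5,6] "found" : S\(PP\S)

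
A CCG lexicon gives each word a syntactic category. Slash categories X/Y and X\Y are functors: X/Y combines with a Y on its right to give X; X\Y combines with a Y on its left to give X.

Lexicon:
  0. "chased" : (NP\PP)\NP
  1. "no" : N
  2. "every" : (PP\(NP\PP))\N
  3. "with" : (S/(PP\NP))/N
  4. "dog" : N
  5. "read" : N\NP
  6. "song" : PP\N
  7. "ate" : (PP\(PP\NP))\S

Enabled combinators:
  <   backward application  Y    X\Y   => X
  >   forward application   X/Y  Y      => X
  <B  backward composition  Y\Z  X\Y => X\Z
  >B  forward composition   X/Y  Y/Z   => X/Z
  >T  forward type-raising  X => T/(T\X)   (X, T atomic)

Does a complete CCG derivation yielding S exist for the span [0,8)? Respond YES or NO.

NO

(NP\PP)\NP N (PP\(NP\PP))\N (S/(PP\NP))/N N N\NP PP\N (PP\(PP\NP))\S
CKY chart[0,8] = {N/(N\PP), NP/(NP\PP), PP, PP/(PP\PP), S/(S\PP)}; S ∉ chart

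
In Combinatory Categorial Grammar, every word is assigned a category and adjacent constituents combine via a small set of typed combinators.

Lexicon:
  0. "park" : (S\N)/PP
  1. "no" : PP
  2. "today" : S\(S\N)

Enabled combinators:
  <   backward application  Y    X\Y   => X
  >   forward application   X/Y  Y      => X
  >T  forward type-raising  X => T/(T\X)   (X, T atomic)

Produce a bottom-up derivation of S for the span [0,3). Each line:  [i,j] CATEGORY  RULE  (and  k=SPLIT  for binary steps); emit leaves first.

[0,1] (S\N)/PP  lex  "park"
[1,2] PP  lex  "no"
[0,2] S\N  >  k=1
[2,3] S\(S\N)  lex  "today"
[0,3] S  <  k=2

[0,3] S   <
  [0,2] S\N   >
    [0,1] "park" : (S\N)/PP
    [1,2] "no" : PP
  [2,3] "today" : S\(S\N)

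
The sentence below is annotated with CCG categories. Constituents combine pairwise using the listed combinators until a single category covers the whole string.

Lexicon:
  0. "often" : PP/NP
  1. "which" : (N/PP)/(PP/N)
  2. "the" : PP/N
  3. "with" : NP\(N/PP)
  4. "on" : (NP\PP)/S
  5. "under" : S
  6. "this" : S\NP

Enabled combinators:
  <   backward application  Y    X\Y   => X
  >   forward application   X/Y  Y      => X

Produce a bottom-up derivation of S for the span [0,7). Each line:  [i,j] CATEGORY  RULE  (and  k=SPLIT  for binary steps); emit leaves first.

[0,1] PP/NP  lex  "often"
[1,2] (N/PP)/(PP/N)  lex  "which"
[2,3] PP/N  lex  "the"
[1,3] N/PP  >  k=2
[3,4] NP\(N/PP)  lex  "with"
[1,4] NP  <  k=3
[0,4] PP  >  k=1
[4,5] (NP\PP)/S  lex  "on"
[5,6] S  lex  "under"
[4,6] NP\PP  >  k=5
[0,6] NP  <  k=4
[6,7] S\NP  lex  "this"
[0,7] S  <  k=6

[0,7] S   <
  [0,6] NP   <
    [0,4] PP   >
      [0,1] "often" : PP/NP
      [1,4] NP   <
        [1,3] N/PP   >
          [1,2] "which" : (N/PP)/(PP/N)
          [2,3] "the" : PP/N
        [3,4] "with" : NP\(N/PP)
    [4,6] NP\PP   >
      [4,5] "on" : (NP\PP)/S
      [5,6] "under" : S
  [6,7] "this" : S\NP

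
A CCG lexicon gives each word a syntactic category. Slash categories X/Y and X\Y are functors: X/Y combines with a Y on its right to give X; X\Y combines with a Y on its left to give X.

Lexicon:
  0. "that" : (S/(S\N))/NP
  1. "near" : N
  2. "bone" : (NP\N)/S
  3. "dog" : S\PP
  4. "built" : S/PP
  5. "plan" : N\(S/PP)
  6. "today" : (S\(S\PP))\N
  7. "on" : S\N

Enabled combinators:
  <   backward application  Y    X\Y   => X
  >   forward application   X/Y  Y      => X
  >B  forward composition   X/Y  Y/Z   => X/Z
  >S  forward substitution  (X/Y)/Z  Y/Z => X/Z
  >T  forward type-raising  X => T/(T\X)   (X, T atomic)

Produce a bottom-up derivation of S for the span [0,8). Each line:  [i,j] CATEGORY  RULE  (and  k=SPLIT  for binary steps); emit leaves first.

[0,1] (S/(S\N))/NP  lex  "that"
[1,2] N  lex  "near"
[2,3] (NP\N)/S  lex  "bone"
[3,4] S\PP  lex  "dog"
[4,5] S/PP  lex  "built"
[5,6] N\(S/PP)  lex  "plan"
[4,6] N  <  k=5
[6,7] (S\(S\PP))\N  lex  "today"
[4,7] S\(S\PP)  <  k=6
[3,7] S  <  k=4
[2,7] NP\N  >  k=3
[1,7] NP  <  k=2
[0,7] S/(S\N)  >  k=1
[7,8] S\N  lex  "on"
[0,8] S  >  k=7

[0,8] S   >
  [0,7] S/(S\N)   >
    [0,1] "that" : (S/(S\N))/NP
    [1,7] NP   <
      [1,2] "near" : N
      [2,7] NP\N   >
        [2,3] "bone" : (NP\N)/S
        [3,7] S   <
          [3,4] "dog" : S\PP
          [4,7] S\(S\PP)   <
            [4,6] N   <
              [4,5] "built" : S/PP
              [5,6] "plan" : N\(S/PP)
            [6,7] "today" : (S\(S\PP))\N
  [7,8] "on" : S\N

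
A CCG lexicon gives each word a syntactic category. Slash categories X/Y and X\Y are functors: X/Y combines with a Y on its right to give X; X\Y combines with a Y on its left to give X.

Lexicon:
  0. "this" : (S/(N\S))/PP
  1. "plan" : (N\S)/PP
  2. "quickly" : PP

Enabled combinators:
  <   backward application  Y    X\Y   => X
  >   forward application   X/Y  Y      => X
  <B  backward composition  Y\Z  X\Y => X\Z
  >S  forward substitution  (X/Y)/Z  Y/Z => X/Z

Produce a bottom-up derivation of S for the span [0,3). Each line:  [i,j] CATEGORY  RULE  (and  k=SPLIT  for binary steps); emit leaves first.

[0,1] (S/(N\S))/PP  lex  "this"
[1,2] (N\S)/PP  lex  "plan"
[0,2] S/PP  >S  k=1
[2,3] PP  lex  "quickly"
[0,3] S  >  k=2

[0,3] S   >
  [0,2] S/PP   >S
    [0,1] "this" : (S/(N\S))/PP
    [1,2] "plan" : (N\S)/PP
  [2,3] "quickly" : PP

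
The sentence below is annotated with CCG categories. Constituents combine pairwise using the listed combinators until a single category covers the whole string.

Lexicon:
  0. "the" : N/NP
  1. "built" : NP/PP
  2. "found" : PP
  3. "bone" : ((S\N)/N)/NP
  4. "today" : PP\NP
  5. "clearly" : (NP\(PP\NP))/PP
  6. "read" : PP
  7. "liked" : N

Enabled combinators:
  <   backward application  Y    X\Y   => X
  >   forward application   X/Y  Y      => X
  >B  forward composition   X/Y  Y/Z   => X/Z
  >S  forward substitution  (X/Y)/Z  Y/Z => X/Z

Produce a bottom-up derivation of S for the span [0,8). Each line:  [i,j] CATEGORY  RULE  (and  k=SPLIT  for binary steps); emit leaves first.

[0,8] S   <
  [0,3] N   >
    [0,1] "the" : N/NP
    [1,3] NP   >
      [1,2] "built" : NP/PP
      [2,3] "found" : PP
  [3,8] S\N   >
    [3,7] (S\N)/N   >
      [3,4] "bone" : ((S\N)/N)/NP
      [4,7] NP   <
        [4,5] "today" : PP\NP
        [5,7] NP\(PP\NP)   >
          [5,6] "clearly" : (NP\(PP\NP))/PP
          [6,7] "read" : PP
    [7,8] "liked" : N

[0,1] N/NP  lex  "the"
[1,2] NP/PP  lex  "built"
[2,3] PP  lex  "found"
[1,3] NP  >  k=2
[0,3] N  >  k=1
[3,4] ((S\N)/N)/NP  lex  "bone"
[4,5] PP\NP  lex  "today"
[5,6] (NP\(PP\NP))/PP  lex  "clearly"
[6,7] PP  lex  "read"
[5,7] NP\(PP\NP)  >  k=6
[4,7] NP  <  k=5
[3,7] (S\N)/N  >  k=4
[7,8] N  lex  "liked"
[3,8] S\N  >  k=7
[0,8] S  <  k=3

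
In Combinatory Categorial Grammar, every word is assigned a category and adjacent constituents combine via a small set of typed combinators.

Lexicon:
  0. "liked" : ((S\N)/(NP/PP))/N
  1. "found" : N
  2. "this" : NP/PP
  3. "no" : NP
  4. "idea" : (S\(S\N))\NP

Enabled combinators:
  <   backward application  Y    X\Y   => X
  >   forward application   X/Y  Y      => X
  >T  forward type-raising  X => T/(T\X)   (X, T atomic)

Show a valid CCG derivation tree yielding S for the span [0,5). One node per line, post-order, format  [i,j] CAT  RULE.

[0,5] S   <
  [0,3] S\N   >
    [0,2] (S\N)/(NP/PP)   >
      [0,1] "liked" : ((S\N)/(NP/PP))/N
      [1,2] "found" : N
    [2,3] "this" : NP/PP
  [3,5] S\(S\N)   <
    [3,4] "no" : NP
    [4,5] "idea" : (S\(S\N))\NP

[0,1] ((S\N)/(NP/PP))/N  lex  "liked"
[1,2] N  lex  "found"
[0,2] (S\N)/(NP/PP)  >  k=1
[2,3] NP/PP  lex  "this"
[0,3] S\N  >  k=2
[3,4] NP  lex  "no"
[4,5] (S\(S\N))\NP  lex  "idea"
[3,5] S\(S\N)  <  k=4
[0,5] S  <  k=3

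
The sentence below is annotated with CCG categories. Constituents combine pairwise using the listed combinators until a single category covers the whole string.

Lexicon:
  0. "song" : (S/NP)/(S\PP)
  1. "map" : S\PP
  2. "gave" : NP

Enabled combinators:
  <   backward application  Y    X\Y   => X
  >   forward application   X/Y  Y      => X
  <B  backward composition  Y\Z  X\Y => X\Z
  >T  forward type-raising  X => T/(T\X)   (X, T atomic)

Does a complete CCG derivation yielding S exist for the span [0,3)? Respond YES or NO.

[0,3] S   >
  [0,2] S/NP   >
    [0,1] "song" : (S/NP)/(S\PP)
    [1,2] "map" : S\PP
  [2,3] "gave" : NP

YES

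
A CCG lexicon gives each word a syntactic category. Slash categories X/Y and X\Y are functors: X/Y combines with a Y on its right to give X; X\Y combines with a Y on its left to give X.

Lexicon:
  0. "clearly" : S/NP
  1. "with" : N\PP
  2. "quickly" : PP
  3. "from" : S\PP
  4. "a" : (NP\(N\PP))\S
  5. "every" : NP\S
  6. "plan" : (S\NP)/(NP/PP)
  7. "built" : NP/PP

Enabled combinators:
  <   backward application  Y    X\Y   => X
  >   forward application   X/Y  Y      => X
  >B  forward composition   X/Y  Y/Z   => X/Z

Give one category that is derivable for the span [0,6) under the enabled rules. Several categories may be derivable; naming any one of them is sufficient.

NP

[0,8] S   <
  [0,6] NP   <
    [0,5] S   >
      [0,1] "clearly" : S/NP
      [1,5] NP   <
        [1,2] "with" : N\PP
        [2,5] NP\(N\PP)   <
          [2,4] S   <
            [2,3] "quickly" : PP
            [3,4] "from" : S\PP
          [4,5] "a" : (NP\(N\PP))\S
    [5,6] "every" : NP\S
  [6,8] S\NP   >
    [6,7] "plan" : (S\NP)/(NP/PP)
    [7,8] "built" : NP/PP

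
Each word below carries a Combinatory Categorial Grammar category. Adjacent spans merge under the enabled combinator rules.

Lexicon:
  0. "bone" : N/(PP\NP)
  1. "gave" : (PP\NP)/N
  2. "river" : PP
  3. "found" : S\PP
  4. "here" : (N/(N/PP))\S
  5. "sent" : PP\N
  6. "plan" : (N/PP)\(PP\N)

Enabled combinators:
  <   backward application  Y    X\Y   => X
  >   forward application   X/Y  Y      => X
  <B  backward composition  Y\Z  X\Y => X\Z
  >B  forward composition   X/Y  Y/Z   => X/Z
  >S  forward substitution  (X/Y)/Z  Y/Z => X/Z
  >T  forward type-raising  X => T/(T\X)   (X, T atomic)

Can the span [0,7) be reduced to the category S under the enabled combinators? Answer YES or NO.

N/(PP\NP) (PP\NP)/N PP S\PP (N/(N/PP))\S PP\N (N/PP)\(PP\N)
CKY chart[0,7] = {N, N/(N\N), NP/(NP\N), PP/(PP\N), S/(S\N)}; S ∉ chart

NO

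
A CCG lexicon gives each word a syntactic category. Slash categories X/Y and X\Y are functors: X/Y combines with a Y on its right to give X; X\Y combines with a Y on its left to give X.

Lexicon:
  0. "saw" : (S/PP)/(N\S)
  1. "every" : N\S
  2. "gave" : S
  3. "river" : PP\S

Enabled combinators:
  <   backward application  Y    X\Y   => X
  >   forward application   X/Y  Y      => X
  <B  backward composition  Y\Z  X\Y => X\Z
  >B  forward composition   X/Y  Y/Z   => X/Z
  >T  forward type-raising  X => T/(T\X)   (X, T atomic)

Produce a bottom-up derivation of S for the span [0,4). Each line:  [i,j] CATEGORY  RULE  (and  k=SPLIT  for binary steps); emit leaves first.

[0,4] S   >
  [0,2] S/PP   >
    [0,1] "saw" : (S/PP)/(N\S)
    [1,2] "every" : N\S
  [2,4] PP   >
    [2,3] PP/(PP\S)   >T
      [2,3] "gave" : S
    [3,4] "river" : PP\S

[0,1] (S/PP)/(N\S)  lex  "saw"
[1,2] N\S  lex  "every"
[0,2] S/PP  >  k=1
[2,3] S  lex  "gave"
[2,3] PP/(PP\S)  >T
[3,4] PP\S  lex  "river"
[2,4] PP  >  k=3
[0,4] S  >  k=2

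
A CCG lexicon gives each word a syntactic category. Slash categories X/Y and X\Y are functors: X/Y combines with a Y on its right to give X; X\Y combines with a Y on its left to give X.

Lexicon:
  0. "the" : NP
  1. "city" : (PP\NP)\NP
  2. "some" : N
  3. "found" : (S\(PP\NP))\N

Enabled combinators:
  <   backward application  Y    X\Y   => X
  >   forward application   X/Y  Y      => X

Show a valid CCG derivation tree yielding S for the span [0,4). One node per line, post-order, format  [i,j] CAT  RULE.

[0,4] S   <
  [0,2] PP\NP   <
    [0,1] "the" : NP
    [1,2] "city" : (PP\NP)\NP
  [2,4] S\(PP\NP)   <
    [2,3] "some" : N
    [3,4] "found" : (S\(PP\NP))\N

[0,1] NP  lex  "the"
[1,2] (PP\NP)\NP  lex  "city"
[0,2] PP\NP  <  k=1
[2,3] N  lex  "some"
[3,4] (S\(PP\NP))\N  lex  "found"
[2,4] S\(PP\NP)  <  k=3
[0,4] S  <  k=2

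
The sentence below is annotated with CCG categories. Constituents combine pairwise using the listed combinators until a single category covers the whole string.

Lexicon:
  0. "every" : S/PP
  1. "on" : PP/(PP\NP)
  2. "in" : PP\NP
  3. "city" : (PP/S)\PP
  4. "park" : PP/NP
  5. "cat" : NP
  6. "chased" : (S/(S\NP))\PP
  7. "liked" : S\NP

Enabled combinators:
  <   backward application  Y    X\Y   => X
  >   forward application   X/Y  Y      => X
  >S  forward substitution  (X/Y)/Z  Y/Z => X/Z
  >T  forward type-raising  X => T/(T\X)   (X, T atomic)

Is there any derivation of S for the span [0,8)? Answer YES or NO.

[0,8] S   >
  [0,1] "every" : S/PP
  [1,8] PP   >
    [1,4] PP/S   <
      [1,3] PP   >
        [1,2] "on" : PP/(PP\NP)
        [2,3] "in" : PP\NP
      [3,4] "city" : (PP/S)\PP
    [4,8] S   >
      [4,7] S/(S\NP)   <
        [4,6] PP   >
          [4,5] "park" : PP/NP
          [5,6] "cat" : NP
        [6,7] "chased" : (S/(S\NP))\PP
      [7,8] "liked" : S\NP

YES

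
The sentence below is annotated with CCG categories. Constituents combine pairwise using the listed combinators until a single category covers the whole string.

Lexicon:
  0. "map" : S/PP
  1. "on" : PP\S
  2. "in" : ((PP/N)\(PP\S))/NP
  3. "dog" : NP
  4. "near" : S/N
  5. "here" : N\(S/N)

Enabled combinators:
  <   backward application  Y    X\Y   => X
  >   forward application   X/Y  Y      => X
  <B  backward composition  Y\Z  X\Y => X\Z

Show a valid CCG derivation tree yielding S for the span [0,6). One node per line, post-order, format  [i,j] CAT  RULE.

[0,1] S/PP  lex  "map"
[1,2] PP\S  lex  "on"
[2,3] ((PP/N)\(PP\S))/NP  lex  "in"
[3,4] NP  lex  "dog"
[2,4] (PP/N)\(PP\S)  >  k=3
[1,4] PP/N  <  k=2
[4,5] S/N  lex  "near"
[5,6] N\(S/N)  lex  "here"
[4,6] N  <  k=5
[1,6] PP  >  k=4
[0,6] S  >  k=1

[0,6] S   >
  [0,1] "map" : S/PP
  [1,6] PP   >
    [1,4] PP/N   <
      [1,2] "on" : PP\S
      [2,4] (PP/N)\(PP\S)   >
        [2,3] "in" : ((PP/N)\(PP\S))/NP
        [3,4] "dog" : NP
    [4,6] N   <
      [4,5] "near" : S/N
      [5,6] "here" : N\(S/N)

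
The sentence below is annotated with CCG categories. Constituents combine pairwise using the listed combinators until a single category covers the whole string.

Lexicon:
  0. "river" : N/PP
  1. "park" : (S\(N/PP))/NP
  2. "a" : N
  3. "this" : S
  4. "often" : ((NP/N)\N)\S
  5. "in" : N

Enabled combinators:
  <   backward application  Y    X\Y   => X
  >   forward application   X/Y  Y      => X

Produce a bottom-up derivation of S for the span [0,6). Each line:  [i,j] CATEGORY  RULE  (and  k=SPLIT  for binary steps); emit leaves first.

[0,1] N/PP  lex  "river"
[1,2] (S\(N/PP))/NP  lex  "park"
[2,3] N  lex  "a"
[3,4] S  lex  "this"
[4,5] ((NP/N)\N)\S  lex  "often"
[3,5] (NP/N)\N  <  k=4
[2,5] NP/N  <  k=3
[5,6] N  lex  "in"
[2,6] NP  >  k=5
[1,6] S\(N/PP)  >  k=2
[0,6] S  <  k=1

[0,6] S   <
  [0,1] "river" : N/PP
  [1,6] S\(N/PP)   >
    [1,2] "park" : (S\(N/PP))/NP
    [2,6] NP   >
      [2,5] NP/N   <
        [2,3] "a" : N
        [3,5] (NP/N)\N   <
          [3,4] "this" : S
          [4,5] "often" : ((NP/N)\N)\S
      [5,6] "in" : N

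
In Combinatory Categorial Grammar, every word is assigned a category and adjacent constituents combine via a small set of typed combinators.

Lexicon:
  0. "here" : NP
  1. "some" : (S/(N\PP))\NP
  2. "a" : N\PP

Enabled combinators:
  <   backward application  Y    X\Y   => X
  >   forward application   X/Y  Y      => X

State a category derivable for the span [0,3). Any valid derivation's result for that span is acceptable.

S

[0,3] S   >
  [0,2] S/(N\PP)   <
    [0,1] "here" : NP
    [1,2] "some" : (S/(N\PP))\NP
  [2,3] "a" : N\PP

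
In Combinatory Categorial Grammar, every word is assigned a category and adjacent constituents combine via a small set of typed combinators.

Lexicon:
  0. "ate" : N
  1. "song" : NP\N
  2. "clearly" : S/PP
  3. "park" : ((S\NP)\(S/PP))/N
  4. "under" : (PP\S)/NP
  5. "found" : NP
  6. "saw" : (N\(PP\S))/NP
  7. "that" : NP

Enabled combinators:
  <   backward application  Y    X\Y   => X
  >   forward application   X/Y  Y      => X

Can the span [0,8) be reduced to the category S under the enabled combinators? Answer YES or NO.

YES

[0,8] S   <
  [0,2] NP   <
    [0,1] "ate" : N
    [1,2] "song" : NP\N
  [2,8] S\NP   <
    [2,3] "clearly" : S/PP
    [3,8] (S\NP)\(S/PP)   >
      [3,4] "park" : ((S\NP)\(S/PP))/N
      [4,8] N   <
        [4,6] PP\S   >
          [4,5] "under" : (PP\S)/NP
          [5,6] "found" : NP
        [6,8] N\(PP\S)   >
          [6,7] "saw" : (N\(PP\S))/NP
          [7,8] "that" : NP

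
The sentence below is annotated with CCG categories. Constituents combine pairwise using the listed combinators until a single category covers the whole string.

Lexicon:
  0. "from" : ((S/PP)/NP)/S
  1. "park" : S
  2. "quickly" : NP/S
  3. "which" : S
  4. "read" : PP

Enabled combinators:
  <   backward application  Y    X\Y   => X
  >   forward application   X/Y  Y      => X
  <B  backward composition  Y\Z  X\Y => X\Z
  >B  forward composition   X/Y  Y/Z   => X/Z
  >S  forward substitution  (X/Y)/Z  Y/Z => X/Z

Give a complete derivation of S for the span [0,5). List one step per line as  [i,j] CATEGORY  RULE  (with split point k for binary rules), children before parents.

[0,1] ((S/PP)/NP)/S  lex  "from"
[1,2] S  lex  "park"
[0,2] (S/PP)/NP  >  k=1
[2,3] NP/S  lex  "quickly"
[3,4] S  lex  "which"
[2,4] NP  >  k=3
[0,4] S/PP  >  k=2
[4,5] PP  lex  "read"
[0,5] S  >  k=4

[0,5] S   >
  [0,4] S/PP   >
    [0,2] (S/PP)/NP   >
      [0,1] "from" : ((S/PP)/NP)/S
      [1,2] "park" : S
    [2,4] NP   >
      [2,3] "quickly" : NP/S
      [3,4] "which" : S
  [4,5] "read" : PP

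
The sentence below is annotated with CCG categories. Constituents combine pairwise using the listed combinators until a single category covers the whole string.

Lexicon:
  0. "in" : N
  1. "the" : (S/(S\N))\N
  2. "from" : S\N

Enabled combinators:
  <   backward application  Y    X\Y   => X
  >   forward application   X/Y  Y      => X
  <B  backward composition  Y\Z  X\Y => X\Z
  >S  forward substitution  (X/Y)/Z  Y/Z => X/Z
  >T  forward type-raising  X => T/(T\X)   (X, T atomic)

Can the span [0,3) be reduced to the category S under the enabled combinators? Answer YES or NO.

YES

[0,3] S   >
  [0,2] S/(S\N)   <
    [0,1] "in" : N
    [1,2] "the" : (S/(S\N))\N
  [2,3] "from" : S\N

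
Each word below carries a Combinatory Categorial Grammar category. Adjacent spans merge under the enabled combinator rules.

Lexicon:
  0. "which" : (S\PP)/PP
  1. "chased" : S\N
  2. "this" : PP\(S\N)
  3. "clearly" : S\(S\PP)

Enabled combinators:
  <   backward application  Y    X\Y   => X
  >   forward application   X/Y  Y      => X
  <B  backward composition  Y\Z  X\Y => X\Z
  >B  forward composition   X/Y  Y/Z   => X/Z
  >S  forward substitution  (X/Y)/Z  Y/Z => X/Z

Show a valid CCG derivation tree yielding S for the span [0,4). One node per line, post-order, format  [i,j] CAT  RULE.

[0,4] S   <
  [0,3] S\PP   >
    [0,1] "which" : (S\PP)/PP
    [1,3] PP   <
      [1,2] "chased" : S\N
      [2,3] "this" : PP\(S\N)
  [3,4] "clearly" : S\(S\PP)

[0,1] (S\PP)/PP  lex  "which"
[1,2] S\N  lex  "chased"
[2,3] PP\(S\N)  lex  "this"
[1,3] PP  <  k=2
[0,3] S\PP  >  k=1
[3,4] S\(S\PP)  lex  "clearly"
[0,4] S  <  k=3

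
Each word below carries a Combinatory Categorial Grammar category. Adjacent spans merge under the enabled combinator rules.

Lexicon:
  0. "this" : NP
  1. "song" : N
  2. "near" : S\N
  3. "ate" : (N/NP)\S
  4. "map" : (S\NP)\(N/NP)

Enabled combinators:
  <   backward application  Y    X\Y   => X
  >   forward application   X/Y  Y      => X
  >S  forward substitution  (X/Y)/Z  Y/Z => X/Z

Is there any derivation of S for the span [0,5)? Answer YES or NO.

YES

[0,5] S   <
  [0,1] "this" : NP
  [1,5] S\NP   <
    [1,4] N/NP   <
      [1,3] S   <
        [1,2] "song" : N
        [2,3] "near" : S\N
      [3,4] "ate" : (N/NP)\S
    [4,5] "map" : (S\NP)\(N/NP)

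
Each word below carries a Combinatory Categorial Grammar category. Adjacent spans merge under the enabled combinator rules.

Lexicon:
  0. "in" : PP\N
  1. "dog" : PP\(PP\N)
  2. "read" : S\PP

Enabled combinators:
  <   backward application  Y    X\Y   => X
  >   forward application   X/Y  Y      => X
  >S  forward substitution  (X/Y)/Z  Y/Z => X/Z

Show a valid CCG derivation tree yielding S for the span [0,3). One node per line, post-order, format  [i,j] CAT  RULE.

[0,3] S   <
  [0,2] PP   <
    [0,1] "in" : PP\N
    [1,2] "dog" : PP\(PP\N)
  [2,3] "read" : S\PP

[0,1] PP\N  lex  "in"
[1,2] PP\(PP\N)  lex  "dog"
[0,2] PP  <  k=1
[2,3] S\PP  lex  "read"
[0,3] S  <  k=2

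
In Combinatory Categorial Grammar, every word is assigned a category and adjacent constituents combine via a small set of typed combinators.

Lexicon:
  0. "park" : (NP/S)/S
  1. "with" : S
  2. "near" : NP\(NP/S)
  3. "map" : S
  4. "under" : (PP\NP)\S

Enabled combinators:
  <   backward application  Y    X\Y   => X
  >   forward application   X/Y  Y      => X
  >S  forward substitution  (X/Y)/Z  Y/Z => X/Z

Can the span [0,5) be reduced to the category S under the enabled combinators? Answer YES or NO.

(NP/S)/S S NP\(NP/S) S (PP\NP)\S
CKY chart[0,5] = {PP}; S ∉ chart

NO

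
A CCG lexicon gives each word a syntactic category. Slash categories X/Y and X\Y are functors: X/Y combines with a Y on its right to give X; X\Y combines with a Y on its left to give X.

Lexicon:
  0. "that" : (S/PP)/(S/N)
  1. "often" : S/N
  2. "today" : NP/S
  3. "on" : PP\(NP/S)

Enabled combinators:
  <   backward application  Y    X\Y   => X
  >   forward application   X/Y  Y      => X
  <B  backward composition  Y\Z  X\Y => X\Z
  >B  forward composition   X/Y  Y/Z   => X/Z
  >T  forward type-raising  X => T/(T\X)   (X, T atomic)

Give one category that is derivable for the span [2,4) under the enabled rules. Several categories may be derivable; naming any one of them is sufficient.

PP

[0,4] S   >
  [0,2] S/PP   >
    [0,1] "that" : (S/PP)/(S/N)
    [1,2] "often" : S/N
  [2,4] PP   <
    [2,3] "today" : NP/S
    [3,4] "on" : PP\(NP/S)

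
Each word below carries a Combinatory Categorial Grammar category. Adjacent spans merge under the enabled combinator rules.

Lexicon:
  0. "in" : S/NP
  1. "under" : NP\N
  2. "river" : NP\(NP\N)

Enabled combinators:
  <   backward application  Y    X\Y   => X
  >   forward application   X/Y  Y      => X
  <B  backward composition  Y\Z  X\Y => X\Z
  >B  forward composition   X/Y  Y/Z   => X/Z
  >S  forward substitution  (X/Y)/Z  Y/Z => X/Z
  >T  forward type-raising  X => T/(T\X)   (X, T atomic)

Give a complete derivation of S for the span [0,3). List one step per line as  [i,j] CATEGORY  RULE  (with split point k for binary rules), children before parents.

[0,1] S/NP  lex  "in"
[1,2] NP\N  lex  "under"
[2,3] NP\(NP\N)  lex  "river"
[1,3] NP  <  k=2
[0,3] S  >  k=1

[0,3] S   >
  [0,1] "in" : S/NP
  [1,3] NP   <
    [1,2] "under" : NP\N
    [2,3] "river" : NP\(NP\N)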